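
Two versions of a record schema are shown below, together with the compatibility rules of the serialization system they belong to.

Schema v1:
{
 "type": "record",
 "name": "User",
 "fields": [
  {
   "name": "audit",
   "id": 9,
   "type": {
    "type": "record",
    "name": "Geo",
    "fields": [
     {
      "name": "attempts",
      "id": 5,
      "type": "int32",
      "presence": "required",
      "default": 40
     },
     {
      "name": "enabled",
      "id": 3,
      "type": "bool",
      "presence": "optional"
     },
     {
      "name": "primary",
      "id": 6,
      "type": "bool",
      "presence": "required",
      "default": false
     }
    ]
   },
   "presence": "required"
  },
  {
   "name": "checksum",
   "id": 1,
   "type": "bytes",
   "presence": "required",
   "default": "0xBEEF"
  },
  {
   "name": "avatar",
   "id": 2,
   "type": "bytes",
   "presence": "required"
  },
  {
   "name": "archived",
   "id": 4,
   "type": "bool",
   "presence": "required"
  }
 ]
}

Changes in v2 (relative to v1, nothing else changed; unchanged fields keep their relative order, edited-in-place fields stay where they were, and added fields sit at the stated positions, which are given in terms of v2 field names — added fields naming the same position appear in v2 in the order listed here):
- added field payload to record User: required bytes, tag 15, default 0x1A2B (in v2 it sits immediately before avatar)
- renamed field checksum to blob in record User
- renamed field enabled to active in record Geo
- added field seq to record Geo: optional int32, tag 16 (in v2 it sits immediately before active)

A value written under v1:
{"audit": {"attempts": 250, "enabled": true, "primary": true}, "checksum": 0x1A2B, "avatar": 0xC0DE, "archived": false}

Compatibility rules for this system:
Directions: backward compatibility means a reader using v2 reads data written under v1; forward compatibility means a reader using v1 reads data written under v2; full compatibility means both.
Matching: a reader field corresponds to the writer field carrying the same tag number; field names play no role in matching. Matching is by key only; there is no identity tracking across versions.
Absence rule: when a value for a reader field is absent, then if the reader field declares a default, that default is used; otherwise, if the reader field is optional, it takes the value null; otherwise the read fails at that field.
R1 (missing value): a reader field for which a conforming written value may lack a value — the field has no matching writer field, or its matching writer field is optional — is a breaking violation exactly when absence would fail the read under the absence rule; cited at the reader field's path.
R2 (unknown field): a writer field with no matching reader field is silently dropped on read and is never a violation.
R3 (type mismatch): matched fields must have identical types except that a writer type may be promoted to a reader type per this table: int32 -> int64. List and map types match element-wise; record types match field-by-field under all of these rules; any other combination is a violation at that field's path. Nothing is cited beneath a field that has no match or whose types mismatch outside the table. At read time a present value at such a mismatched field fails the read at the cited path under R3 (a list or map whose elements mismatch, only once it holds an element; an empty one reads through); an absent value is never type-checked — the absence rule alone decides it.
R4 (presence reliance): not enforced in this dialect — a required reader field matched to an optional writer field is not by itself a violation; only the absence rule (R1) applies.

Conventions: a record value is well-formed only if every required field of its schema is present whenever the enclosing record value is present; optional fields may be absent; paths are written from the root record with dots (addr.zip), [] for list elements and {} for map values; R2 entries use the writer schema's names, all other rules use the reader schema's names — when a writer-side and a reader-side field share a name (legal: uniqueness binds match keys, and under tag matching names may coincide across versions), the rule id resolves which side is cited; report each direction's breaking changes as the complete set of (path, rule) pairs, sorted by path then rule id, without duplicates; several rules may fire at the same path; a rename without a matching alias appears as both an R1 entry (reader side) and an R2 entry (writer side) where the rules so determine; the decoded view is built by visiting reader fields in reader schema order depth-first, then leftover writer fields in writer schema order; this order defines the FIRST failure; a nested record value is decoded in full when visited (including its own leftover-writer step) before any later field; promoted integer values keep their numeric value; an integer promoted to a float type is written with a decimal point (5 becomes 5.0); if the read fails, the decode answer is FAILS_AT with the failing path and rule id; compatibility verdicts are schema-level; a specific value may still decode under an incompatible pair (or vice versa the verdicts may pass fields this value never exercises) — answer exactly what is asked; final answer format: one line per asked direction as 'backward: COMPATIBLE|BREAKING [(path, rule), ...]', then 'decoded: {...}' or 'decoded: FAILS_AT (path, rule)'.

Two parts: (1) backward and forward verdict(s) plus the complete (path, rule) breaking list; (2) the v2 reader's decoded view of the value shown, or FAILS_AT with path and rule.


backward: COMPATIBLE []; forward: COMPATIBLE []; decoded: {"audit": {"attempts": 250, "seq": null, "active": true, "primary": true}, "blob": 0x1A2B, "payload": 0x1A2B, "avatar": 0xC0DE, "archived": false}

each type pair in User: writer, then reader
backward on User — v2 reading data written by v1:
  Geo -> Geo, writer required: audit aligns to audit
  bytes -> bytes, writer required: blob aligns to checksum
  payload: no writer match
  bytes -> bytes, writer required: avatar aligns to avatar
  bool -> bool, writer required: archived aligns to archived
  int32 -> int32, writer required: audit.attempts aligns to audit.attempts
  audit.seq: no writer match
  bool -> bool, writer optional: audit.active aligns to audit.enabled
  bool -> bool, writer required: audit.primary aligns to audit.primary
  nothing fires on User: backward is COMPATIBLE
forward on User — v1 reading data written by v2:
  Geo -> Geo, writer required: audit aligns to audit
  bytes -> bytes, writer required: checksum aligns to blob
  bytes -> bytes, writer required: avatar aligns to avatar
  bool -> bool, writer required: archived aligns to archived
  writer field payload has no reader counterpart
  int32 -> int32, writer required: audit.attempts aligns to audit.attempts
  bool -> bool, writer optional: audit.enabled aligns to audit.active
  bool -> bool, writer required: audit.primary aligns to audit.primary
  writer field audit.seq has no reader counterpart
  nothing fires on User: forward is COMPATIBLE
decode (reader v2):
  audit.attempts := 250
  audit.seq := null (absent, optional -> null)
  audit.active := true (from writer enabled)
  audit.primary := true
  blob := 0x1A2B (from writer checksum)
  payload := 0x1A2B (absent -> default)
  avatar := 0xC0DE
  archived := false
  => decoded: {"audit": {"attempts": 250, "seq": null, "active": true, "primary": true}, "blob": 0x1A2B, "payload": 0x1A2B, "avatar": 0xC0DE, "archived": false}


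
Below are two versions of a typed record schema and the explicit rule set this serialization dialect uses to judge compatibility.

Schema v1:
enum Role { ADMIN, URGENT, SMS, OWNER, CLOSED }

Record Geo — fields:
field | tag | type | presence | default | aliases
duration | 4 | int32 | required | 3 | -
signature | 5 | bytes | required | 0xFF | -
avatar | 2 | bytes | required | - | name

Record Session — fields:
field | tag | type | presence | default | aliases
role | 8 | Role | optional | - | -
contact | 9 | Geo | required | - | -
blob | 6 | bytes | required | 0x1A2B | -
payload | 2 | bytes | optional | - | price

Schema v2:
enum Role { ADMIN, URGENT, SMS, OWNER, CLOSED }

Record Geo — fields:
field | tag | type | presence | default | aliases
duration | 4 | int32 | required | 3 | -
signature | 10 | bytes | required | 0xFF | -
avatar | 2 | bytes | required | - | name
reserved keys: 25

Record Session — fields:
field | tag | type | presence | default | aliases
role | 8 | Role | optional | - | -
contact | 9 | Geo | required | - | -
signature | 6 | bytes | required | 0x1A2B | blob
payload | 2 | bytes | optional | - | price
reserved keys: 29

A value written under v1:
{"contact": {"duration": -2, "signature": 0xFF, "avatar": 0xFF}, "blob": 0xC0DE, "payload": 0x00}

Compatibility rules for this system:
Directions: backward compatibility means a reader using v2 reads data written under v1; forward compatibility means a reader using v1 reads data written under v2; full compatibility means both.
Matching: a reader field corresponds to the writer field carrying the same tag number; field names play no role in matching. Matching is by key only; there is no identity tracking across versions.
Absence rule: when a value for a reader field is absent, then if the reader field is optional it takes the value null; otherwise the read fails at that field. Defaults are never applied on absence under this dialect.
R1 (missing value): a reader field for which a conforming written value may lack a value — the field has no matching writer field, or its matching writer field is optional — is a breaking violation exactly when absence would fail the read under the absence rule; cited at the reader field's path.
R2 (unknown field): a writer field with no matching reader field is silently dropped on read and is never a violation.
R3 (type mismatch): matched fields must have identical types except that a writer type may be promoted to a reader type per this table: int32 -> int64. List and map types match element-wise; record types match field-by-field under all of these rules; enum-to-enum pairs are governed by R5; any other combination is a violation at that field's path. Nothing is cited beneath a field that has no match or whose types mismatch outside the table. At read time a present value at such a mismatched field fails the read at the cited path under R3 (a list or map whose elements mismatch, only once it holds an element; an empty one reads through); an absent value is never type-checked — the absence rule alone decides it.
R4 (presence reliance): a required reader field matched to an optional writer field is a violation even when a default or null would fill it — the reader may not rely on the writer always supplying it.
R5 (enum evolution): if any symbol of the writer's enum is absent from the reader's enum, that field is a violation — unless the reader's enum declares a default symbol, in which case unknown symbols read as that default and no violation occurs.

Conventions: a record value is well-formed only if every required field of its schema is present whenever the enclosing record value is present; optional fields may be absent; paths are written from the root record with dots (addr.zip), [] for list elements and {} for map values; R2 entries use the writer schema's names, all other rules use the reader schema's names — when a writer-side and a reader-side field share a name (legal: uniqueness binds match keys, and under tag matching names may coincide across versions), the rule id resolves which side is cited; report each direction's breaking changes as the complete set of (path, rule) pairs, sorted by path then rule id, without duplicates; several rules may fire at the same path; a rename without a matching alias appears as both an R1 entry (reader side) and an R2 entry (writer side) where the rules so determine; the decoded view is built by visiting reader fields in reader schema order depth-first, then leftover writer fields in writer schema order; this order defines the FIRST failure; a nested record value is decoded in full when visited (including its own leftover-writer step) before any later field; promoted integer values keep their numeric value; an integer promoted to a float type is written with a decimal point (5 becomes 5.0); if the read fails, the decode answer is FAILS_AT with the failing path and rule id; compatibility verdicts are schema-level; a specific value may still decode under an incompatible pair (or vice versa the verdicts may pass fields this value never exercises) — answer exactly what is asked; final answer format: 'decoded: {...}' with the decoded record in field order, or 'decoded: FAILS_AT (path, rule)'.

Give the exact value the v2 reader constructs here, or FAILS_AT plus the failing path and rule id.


arrows below run writer -> reader for Session
decode (reader v2):
  role := null (missing; optional => null)
  contact.duration := -2
  read fails at contact.signature under R1 (no fill)
  => FAILS_AT (contact.signature, R1)

decoded: FAILS_AT (contact.signature, R1)


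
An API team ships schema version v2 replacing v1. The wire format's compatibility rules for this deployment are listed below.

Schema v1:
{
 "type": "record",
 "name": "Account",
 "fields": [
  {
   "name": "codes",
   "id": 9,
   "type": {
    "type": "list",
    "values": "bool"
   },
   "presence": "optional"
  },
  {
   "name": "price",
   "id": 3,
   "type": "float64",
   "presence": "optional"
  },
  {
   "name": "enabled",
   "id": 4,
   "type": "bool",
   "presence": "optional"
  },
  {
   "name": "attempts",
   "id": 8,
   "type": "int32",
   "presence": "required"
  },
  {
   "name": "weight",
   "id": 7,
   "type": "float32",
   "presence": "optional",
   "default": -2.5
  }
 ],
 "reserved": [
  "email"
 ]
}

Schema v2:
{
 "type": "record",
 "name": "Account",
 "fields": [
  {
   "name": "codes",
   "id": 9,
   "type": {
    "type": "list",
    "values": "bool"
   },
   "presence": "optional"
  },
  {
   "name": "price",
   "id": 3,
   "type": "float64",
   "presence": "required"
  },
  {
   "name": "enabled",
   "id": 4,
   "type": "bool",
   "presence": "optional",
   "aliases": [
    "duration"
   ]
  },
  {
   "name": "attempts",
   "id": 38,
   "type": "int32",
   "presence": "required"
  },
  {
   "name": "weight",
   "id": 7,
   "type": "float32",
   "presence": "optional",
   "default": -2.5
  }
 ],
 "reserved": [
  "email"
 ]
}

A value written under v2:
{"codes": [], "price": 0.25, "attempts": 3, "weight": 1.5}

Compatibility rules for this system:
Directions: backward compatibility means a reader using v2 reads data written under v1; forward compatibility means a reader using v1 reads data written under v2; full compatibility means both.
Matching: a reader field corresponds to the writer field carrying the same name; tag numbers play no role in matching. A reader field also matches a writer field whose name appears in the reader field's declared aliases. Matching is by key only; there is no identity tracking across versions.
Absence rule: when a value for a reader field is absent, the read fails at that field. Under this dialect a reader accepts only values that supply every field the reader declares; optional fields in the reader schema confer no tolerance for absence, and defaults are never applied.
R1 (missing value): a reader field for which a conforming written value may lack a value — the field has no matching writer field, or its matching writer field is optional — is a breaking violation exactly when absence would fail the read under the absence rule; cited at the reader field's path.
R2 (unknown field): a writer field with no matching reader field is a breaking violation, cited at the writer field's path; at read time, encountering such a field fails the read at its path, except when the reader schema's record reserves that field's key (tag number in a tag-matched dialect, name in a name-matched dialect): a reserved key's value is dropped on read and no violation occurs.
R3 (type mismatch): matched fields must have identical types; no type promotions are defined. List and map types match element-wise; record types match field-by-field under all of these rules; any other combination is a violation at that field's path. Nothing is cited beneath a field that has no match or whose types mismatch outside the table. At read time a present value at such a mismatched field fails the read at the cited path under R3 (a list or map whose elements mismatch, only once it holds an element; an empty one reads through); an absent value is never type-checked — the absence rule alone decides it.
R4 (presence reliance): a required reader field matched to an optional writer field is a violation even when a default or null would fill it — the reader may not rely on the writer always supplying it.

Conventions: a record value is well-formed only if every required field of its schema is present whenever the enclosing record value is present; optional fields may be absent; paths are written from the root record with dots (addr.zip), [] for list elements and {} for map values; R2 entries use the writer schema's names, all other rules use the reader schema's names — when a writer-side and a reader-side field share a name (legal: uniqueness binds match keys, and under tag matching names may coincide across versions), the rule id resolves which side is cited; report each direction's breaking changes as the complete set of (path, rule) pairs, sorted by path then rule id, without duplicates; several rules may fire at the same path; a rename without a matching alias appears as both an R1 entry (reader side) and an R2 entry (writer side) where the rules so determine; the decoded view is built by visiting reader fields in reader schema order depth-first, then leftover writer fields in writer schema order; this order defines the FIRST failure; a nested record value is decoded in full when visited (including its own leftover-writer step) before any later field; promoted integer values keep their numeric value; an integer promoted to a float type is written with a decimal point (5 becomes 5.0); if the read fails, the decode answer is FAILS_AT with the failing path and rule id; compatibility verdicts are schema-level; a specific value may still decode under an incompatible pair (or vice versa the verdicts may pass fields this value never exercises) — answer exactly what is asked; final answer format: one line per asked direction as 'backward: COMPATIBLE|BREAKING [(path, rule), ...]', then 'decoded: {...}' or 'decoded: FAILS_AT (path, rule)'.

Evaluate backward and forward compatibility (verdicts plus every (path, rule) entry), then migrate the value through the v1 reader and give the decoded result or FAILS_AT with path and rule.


arrows below run writer -> reader for Account
backward for Account (reader v2, writer v1):
  list<bool> -> list<bool>, writer optional: codes aligns to codes
  float64 -> float64, writer optional: price aligns to price
  bool -> bool, writer optional: enabled aligns to enabled
  int32 -> int32, writer required: attempts aligns to attempts
  float32 -> float32, writer optional: weight aligns to weight
  violation R1 at codes
  violation R1 at enabled
  violation R1 at price
  violation R4 at price
  violation R1 at weight
  => backward verdict for Account: BREAKING, 5 violation(s)
forward for Account (reader v1, writer v2):
  list<bool> -> list<bool>, writer optional: codes aligns to codes
  float64 -> float64, writer required: price aligns to price
  bool -> bool, writer optional: enabled aligns to enabled
  int32 -> int32, writer required: attempts aligns to attempts
  float32 -> float32, writer optional: weight aligns to weight
  violation R1 at codes
  violation R1 at enabled
  violation R1 at weight
  => forward verdict for Account: BREAKING, 3 violation(s)
decode walk for Account under reader schema v1:
  codes := []
  price := 0.25
  read fails at enabled under R1 (no fill)
  => FAILS_AT (enabled, R1)

backward: BREAKING [(codes, R1), (enabled, R1), (price, R1), (price, R4), (weight, R1)]; forward: BREAKING [(codes, R1), (enabled, R1), (weight, R1)]; decoded: FAILS_AT (enabled, R1)


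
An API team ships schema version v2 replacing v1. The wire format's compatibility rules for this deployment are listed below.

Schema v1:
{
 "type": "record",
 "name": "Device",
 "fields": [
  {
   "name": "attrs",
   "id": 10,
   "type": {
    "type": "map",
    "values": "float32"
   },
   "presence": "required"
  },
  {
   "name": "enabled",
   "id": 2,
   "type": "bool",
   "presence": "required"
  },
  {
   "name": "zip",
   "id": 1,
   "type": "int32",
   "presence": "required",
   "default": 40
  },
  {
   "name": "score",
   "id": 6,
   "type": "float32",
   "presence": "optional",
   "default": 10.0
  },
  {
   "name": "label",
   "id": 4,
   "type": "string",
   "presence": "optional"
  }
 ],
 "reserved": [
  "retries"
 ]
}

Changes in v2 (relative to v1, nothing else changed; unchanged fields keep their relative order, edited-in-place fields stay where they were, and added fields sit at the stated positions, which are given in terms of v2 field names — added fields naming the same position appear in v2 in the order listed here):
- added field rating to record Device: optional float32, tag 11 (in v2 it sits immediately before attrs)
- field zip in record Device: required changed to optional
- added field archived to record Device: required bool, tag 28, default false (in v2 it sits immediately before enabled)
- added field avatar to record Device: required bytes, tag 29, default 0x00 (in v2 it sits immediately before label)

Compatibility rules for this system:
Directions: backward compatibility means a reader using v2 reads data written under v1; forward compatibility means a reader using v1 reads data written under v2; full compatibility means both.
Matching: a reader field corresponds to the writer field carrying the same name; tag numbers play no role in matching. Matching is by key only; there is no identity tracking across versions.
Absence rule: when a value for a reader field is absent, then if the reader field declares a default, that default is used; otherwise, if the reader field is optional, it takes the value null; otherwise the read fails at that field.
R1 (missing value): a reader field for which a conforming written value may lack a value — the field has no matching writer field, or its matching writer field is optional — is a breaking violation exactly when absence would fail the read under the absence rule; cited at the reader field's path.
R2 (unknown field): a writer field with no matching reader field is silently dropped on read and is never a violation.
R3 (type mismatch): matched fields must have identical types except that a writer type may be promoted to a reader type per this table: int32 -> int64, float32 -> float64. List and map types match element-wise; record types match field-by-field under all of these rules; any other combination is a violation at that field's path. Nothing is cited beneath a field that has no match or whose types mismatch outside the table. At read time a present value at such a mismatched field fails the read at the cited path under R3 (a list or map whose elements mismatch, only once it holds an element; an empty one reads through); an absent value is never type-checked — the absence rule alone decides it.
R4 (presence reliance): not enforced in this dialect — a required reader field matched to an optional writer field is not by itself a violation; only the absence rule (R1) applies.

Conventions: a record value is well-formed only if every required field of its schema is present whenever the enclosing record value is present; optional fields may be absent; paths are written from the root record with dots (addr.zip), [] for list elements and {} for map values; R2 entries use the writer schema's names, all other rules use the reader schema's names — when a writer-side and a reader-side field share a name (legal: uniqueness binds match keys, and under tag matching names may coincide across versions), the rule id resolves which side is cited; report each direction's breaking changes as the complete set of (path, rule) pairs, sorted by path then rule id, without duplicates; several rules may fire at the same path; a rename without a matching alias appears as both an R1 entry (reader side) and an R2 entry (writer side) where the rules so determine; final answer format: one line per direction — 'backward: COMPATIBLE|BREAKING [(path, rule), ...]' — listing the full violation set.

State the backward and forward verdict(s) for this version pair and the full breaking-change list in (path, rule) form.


backward: COMPATIBLE []; forward: COMPATIBLE []

each type pair in Device: writer, then reader
backward pass over Device, reader schema v2, writer schema v1:
  no writer field matches reader rating
  attrs: map<string, float32> -> map<string, float32>, writer required; from attrs
  no writer field matches reader archived
  enabled: bool -> bool, writer required; from enabled
  zip: int32 -> int32, writer required; from zip
  score: float32 -> float32, writer optional; from score
  no writer field matches reader avatar
  label: string -> string, writer optional; from label
  => backward: COMPATIBLE
forward pass over Device, reader schema v1, writer schema v2:
  attrs: map<string, float32> -> map<string, float32>, writer required; from attrs
  enabled: bool -> bool, writer required; from enabled
  zip: int32 -> int32, writer optional; from zip
  score: float32 -> float32, writer optional; from score
  label: string -> string, writer optional; from label
  leftover writer field: rating
  leftover writer field: archived
  leftover writer field: avatar
  => forward: COMPATIBLE


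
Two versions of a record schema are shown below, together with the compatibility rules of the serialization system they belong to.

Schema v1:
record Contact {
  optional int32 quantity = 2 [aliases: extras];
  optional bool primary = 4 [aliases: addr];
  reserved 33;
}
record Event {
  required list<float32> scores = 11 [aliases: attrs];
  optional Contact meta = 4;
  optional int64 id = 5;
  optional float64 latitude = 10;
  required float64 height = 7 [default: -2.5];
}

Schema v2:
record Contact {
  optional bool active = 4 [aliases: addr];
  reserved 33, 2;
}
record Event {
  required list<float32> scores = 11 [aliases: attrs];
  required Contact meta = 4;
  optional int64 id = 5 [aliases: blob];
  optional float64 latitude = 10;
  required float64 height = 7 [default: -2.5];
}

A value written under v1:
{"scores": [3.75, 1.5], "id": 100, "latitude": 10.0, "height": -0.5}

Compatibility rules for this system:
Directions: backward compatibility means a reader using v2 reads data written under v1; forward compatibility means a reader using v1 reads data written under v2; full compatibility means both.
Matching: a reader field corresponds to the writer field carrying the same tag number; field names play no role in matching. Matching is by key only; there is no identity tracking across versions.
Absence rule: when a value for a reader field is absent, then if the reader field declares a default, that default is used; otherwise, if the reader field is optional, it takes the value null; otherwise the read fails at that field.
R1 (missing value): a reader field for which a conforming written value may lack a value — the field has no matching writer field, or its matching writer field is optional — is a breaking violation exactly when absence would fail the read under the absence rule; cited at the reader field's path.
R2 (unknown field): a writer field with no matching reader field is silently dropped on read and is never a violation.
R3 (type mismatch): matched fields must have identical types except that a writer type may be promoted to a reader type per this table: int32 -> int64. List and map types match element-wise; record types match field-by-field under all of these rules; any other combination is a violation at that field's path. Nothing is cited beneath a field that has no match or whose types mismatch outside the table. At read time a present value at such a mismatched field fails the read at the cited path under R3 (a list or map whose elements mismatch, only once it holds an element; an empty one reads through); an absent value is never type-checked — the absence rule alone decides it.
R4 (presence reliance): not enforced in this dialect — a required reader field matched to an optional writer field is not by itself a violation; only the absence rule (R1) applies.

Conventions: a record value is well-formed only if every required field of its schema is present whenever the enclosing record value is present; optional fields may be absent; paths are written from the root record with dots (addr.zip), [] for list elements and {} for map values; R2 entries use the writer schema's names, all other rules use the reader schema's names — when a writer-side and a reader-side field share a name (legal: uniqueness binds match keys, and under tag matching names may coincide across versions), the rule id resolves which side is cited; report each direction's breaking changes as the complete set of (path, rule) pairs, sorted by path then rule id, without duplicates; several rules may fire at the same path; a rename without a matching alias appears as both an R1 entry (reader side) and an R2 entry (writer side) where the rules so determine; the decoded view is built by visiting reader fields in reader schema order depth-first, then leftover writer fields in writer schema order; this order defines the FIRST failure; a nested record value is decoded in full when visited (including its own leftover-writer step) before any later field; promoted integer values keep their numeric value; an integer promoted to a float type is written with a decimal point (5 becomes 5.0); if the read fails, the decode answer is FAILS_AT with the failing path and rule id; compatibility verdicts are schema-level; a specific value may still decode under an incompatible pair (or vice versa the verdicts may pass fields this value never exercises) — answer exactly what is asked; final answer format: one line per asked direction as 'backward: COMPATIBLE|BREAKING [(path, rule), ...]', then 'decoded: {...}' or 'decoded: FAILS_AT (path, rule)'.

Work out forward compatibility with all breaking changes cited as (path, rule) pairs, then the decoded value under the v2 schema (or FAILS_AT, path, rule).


the writer's type comes first in each Event pair
forward pass over Event, reader schema v1, writer schema v2:
  writer required, list<float32> -> list<float32>: reader scores maps from writer scores
  writer required, Contact -> Contact: reader meta maps from writer meta
  writer optional, int64 -> int64: reader id maps from writer id
  writer optional, float64 -> float64: reader latitude maps from writer latitude
  writer required, float64 -> float64: reader height maps from writer height
  meta.quantity: no writer-side match
  writer optional, bool -> bool: reader meta.primary maps from writer meta.active
  nothing fires on Event: forward is COMPATIBLE
migrating the Event value to v2:
  scores := [3.75, 1.5]
  read fails at meta under R1 (no fill)
  => FAILS_AT (meta, R1)
remaining Event differences; none change what is asked:
  renamed field primary to active in record Contact -> fires no rule on Event, leaving the asked answer as it is
  removed field quantity from record Contact (its key 2 joins the reserved list) -> fires no rule on Event, leaving the asked answer as it is

forward: COMPATIBLE []; decoded: FAILS_AT (meta, R1)


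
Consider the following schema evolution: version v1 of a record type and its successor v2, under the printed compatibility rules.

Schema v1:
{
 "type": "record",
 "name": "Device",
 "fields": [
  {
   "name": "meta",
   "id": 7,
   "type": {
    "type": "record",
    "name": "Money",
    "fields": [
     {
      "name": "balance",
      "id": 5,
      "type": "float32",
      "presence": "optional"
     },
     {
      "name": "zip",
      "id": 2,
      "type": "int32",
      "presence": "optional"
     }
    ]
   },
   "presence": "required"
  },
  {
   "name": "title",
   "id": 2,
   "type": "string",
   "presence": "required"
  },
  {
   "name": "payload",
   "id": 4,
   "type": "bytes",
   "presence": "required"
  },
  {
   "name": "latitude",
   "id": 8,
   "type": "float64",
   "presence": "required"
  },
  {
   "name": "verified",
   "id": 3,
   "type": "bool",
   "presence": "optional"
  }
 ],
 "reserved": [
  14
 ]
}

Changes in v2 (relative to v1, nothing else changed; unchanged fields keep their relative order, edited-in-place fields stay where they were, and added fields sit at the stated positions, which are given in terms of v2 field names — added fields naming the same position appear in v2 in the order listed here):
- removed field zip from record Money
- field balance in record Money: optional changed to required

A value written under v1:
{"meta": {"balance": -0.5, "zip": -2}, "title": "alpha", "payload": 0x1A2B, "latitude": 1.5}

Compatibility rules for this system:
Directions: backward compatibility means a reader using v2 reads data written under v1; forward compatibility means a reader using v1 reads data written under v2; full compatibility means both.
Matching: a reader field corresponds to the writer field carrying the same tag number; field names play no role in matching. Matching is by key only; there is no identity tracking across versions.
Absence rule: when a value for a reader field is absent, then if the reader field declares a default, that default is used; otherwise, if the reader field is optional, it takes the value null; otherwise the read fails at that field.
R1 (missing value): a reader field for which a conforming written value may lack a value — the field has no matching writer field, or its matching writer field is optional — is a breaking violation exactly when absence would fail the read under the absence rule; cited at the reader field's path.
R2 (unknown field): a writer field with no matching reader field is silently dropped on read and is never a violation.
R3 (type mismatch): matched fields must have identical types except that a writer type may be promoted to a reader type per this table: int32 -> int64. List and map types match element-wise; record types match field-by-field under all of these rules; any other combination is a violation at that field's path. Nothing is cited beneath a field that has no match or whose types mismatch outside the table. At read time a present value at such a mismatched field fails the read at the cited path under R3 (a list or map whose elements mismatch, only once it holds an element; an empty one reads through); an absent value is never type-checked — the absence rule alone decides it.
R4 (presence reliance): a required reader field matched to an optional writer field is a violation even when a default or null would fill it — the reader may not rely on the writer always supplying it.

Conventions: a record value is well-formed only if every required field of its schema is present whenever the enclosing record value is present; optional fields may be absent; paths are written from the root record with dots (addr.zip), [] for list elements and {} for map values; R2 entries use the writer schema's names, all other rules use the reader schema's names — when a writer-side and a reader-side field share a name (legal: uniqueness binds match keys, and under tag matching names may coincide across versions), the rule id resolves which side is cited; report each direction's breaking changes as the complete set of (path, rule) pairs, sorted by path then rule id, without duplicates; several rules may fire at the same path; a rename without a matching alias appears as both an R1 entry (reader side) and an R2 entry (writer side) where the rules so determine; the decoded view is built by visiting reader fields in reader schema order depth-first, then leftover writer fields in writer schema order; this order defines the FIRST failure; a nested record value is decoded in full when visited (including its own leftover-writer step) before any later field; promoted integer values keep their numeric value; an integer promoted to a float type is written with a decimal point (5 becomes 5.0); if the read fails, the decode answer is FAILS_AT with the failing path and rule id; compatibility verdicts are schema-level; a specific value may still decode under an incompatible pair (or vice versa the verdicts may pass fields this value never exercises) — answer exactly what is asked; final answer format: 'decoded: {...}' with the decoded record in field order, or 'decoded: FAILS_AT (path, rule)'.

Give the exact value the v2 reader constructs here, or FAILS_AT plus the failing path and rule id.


decoded: {"meta": {"balance": -0.5}, "title": "alpha", "payload": 0x1A2B, "latitude": 1.5, "verified": null}

arrows below run writer -> reader for Device
migrating the Device value to v2:
  meta.balance := -0.5
  writer meta.zip: unmatched, discarded
  title := "alpha"
  payload := 0x1A2B
  latitude := 1.5
  verified := null (not supplied -> null)
  => decoded: {"meta": {"balance": -0.5}, "title": "alpha", "payload": 0x1A2B, "latitude": 1.5, "verified": null}
the other Device changes do not affect what is asked:
  field balance in record Money: optional changed to required -> changes Device's schema-level verdicts only — the decode of this value is the same


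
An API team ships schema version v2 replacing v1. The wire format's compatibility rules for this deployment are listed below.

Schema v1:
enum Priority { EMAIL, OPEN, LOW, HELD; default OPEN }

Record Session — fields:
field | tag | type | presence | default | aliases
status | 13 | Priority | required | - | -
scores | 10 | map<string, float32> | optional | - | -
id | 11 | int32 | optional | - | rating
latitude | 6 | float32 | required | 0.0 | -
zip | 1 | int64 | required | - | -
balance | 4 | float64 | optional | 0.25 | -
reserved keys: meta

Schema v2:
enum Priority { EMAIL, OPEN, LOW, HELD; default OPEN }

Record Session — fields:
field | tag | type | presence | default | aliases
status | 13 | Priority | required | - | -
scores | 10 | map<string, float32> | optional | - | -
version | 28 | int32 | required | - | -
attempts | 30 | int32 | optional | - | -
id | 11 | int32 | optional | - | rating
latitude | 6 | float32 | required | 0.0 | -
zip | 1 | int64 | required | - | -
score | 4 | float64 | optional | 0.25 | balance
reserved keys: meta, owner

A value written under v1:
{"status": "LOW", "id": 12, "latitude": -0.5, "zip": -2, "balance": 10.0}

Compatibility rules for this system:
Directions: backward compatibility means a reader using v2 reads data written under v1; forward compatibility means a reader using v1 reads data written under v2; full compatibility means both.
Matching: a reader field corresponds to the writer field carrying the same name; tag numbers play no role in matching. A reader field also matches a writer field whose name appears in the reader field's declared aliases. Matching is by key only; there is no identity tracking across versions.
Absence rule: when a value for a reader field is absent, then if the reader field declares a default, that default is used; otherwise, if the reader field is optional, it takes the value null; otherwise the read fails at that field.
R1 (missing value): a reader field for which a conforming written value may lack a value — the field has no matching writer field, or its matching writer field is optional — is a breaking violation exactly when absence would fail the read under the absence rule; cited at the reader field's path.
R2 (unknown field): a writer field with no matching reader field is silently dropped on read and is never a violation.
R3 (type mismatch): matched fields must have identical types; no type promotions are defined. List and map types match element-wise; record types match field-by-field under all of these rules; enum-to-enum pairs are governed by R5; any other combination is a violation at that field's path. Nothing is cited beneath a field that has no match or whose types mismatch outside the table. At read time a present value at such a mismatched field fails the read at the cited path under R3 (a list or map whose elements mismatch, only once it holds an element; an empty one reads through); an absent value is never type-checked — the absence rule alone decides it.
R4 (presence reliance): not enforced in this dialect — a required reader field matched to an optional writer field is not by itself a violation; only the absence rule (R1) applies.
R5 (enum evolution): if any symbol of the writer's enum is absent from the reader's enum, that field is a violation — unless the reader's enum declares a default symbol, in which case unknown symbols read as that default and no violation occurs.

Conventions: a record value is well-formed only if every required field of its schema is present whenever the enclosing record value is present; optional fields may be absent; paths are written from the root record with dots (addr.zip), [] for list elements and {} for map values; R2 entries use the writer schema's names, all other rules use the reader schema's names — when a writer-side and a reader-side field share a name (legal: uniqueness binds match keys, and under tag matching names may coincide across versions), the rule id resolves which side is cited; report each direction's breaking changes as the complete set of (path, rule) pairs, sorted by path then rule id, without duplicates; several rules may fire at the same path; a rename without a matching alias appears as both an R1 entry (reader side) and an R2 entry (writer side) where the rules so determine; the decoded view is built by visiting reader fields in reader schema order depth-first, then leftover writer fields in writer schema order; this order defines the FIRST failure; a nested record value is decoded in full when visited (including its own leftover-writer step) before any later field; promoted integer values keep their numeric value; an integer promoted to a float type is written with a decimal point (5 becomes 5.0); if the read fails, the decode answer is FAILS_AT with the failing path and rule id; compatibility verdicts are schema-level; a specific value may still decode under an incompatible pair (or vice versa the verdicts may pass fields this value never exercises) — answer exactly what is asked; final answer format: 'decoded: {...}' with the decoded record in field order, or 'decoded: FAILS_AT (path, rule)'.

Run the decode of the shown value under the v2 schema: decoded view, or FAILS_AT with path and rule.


decoded: FAILS_AT (version, R1)

each type pair in Session: writer, then reader
migrating the Session value to v2:
  status := "LOW"
  scores := null (missing; optional => null)
  read fails at version under R1 (no fill)
  => FAILS_AT (version, R1)
remaining Session differences; none change what is asked:
  renamed field balance to score in record Session (alias balance declared on the renamed field) -> fires no rule on Session under this dialect and leaves the result unchanged
  added field attempts to record Session: optional int32, tag 30 (in v2 it sits immediately before id) -> fires no rule on Session under this dialect and leaves the result unchanged
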